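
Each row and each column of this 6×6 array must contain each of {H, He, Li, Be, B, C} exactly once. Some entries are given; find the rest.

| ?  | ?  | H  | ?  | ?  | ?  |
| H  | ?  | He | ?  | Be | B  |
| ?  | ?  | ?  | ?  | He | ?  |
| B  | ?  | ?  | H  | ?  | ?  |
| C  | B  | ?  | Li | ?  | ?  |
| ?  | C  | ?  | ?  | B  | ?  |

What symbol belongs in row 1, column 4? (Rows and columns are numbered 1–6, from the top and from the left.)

B

Cell (r2,c2): row 2 has {H,He,Be,B}; column 2 has {B,C} → Li.
Cell (r2,c4): row 2 has {H,He,Li,Be,B}; column 4 has {H,Li} → C.
Cell (r5,c3): row 5 has {Li,B,C}; column 3 has {H,He} → Be.
Cell (r5,c5): row 5 has {Li,Be,B,C}; column 5 has {He,Be,B} → H.
Cell (r5,c6): row 5 has {H,Li,Be,B,C}; column 6 has {B} → He.
Cell (r6,c3): row 6 has {B,C}; column 3 has {H,He,Be} → Li.
Cell (r4,c3): row 4 has {H,B}; column 3 has {H,He,Li,Be} → C.
Cell (r4,c5): row 4 has {H,B,C}; column 5 has {H,He,Be,B} → Li.
Cell (r4,c6): row 4 has {H,Li,B,C}; column 6 has {He,B} → Be.
Cell (r6,c6): row 6 has {Li,B,C}; column 6 has {He,Be,B} → H.
Cell (r1,c5): row 1 has {H}; column 5 has {H,He,Li,Be,B} → C.
Cell (r1,c6): row 1 has {H,C}; column 6 has {H,He,Be,B} → Li.
Cell (r3,c3): row 3 has {He}; column 3 has {H,He,Li,Be,C} → B.
Cell (r3,c4): row 3 has {He,B}; column 4 has {H,Li,C} → Be.
Cell (r3,c6): row 3 has {He,Be,B}; column 6 has {H,He,Li,Be,B} → C.
Cell (r4,c2): row 4 has {H,Li,Be,B,C}; column 2 has {Li,B,C} → He.
Cell (r6,c4): row 6 has {H,Li,B,C}; column 4 has {H,Li,Be,C} → He.
Cell (r1,c2): row 1 has {H,Li,C}; column 2 has {He,Li,B,C} → Be.
Cell (r1,c4): row 1 has {H,Li,Be,C}; column 4 has {H,He,Li,Be,C} → B.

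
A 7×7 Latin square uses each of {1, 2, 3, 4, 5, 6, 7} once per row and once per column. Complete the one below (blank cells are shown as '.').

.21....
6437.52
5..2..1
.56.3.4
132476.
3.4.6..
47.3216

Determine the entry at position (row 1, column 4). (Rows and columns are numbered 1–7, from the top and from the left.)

6

(r1,c1): row 1 has {1,2}; column 1 has {1,3,4,5,6}, so it must be 7.
(r2,c5): row 2 has {2,3,4,5,6,7}; column 5 has {2,3,6,7}, so it must be 1.
(r3,c2): row 3 has {1,2,5}; column 2 has {2,3,4,5,7}, so it must be 6.
(r3,c3): row 3 has {1,2,5,6}; column 3 has {1,2,3,4,6}, so it must be 7.
(r3,c5): row 3 has {1,2,5,6,7}; column 5 has {1,2,3,6,7}, so it must be 4.
(r3,c6): row 3 has {1,2,4,5,6,7}; column 6 has {1,5,6}, so it must be 3.
(r4,c1): row 4 has {3,4,5,6}; column 1 has {1,3,4,5,6,7}, so it must be 2.
(r4,c4): row 4 has {2,3,4,5,6}; column 4 has {2,3,4,7}, so it must be 1.
(r4,c6): row 4 has {1,2,3,4,5,6}; column 6 has {1,3,5,6}, so it must be 7.
(r5,c7): row 5 has {1,2,3,4,6,7}; column 7 has {1,2,4,6}, so it must be 5.
(r6,c2): row 6 has {3,4,6}; column 2 has {2,3,4,5,6,7}, so it must be 1.
(r6,c4): row 6 has {1,3,4,6}; column 4 has {1,2,3,4,7}, so it must be 5.
(r6,c6): row 6 has {1,3,4,5,6}; column 6 has {1,3,5,6,7}, so it must be 2.
(r6,c7): row 6 has {1,2,3,4,5,6}; column 7 has {1,2,4,5,6}, so it must be 7.
(r7,c3): row 7 has {1,2,3,4,6,7}; column 3 has {1,2,3,4,6,7}, so it must be 5.
(r1,c4): row 1 has {1,2,7}; column 4 has {1,2,3,4,5,7}, so it must be 6.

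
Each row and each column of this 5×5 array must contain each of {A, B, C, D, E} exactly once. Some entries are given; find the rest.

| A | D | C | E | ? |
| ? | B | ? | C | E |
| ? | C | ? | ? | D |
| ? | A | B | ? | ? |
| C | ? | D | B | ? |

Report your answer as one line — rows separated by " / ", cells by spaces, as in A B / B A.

A D C E B / D B A C E / B C E A D / E A B D C / C E D B A

At row 1, column 5: row 1 has {A,C,D,E}; column 5 has {D,E}; that leaves B.
At row 2, column 1: row 2 has {B,C,E}; column 1 has {A,C}; that leaves D.
At row 2, column 3: row 2 has {B,C,D,E}; column 3 has {B,C,D}; that leaves A.
At row 3, column 3: row 3 has {C,D}; column 3 has {A,B,C,D}; that leaves E.
At row 3, column 4: row 3 has {C,D,E}; column 4 has {B,C,E}; that leaves A.
At row 4, column 1: row 4 has {A,B}; column 1 has {A,C,D}; that leaves E.
At row 4, column 4: row 4 has {A,B,E}; column 4 has {A,B,C,E}; that leaves D.
At row 4, column 5: row 4 has {A,B,D,E}; column 5 has {B,D,E}; that leaves C.
At row 5, column 2: row 5 has {B,C,D}; column 2 has {A,B,C,D}; that leaves E.
At row 5, column 5: row 5 has {B,C,D,E}; column 5 has {B,C,D,E}; that leaves A.
At row 3, column 1: row 3 has {A,C,D,E}; column 1 has {A,C,D,E}; that leaves B.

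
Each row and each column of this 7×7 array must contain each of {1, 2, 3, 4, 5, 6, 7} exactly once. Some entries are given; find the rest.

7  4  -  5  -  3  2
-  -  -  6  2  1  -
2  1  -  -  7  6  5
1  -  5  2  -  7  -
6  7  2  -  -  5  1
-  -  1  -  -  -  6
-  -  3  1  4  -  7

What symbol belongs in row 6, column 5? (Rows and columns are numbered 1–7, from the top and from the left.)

5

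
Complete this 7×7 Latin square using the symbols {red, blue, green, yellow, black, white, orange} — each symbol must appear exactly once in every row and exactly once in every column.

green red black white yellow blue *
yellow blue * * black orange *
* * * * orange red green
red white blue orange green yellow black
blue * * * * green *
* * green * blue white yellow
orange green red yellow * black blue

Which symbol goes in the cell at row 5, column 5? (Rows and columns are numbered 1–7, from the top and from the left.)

red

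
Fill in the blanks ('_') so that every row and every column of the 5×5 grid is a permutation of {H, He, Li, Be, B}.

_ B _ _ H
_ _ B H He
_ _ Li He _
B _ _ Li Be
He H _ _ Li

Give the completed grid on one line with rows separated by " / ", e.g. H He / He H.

(r1,c4): row 1 has {H,B}; column 4 has {H,He,Li}, so it must be Be.
(r3,c2): row 3 has {He,Li}; column 2 has {H,B}, so it must be Be.
(r3,c5): row 3 has {He,Li,Be}; column 5 has {H,He,Li,Be}, so it must be B.
(r4,c2): row 4 has {Li,Be,B}; column 2 has {H,Be,B}, so it must be He.
(r4,c3): row 4 has {He,Li,Be,B}; column 3 has {Li,B}, so it must be H.
(r5,c3): row 5 has {H,He,Li}; column 3 has {H,Li,B}, so it must be Be.
(r5,c4): row 5 has {H,He,Li,Be}; column 4 has {H,He,Li,Be}, so it must be B.
(r1,c1): row 1 has {H,Be,B}; column 1 has {He,B}, so it must be Li.
(r1,c3): row 1 has {H,Li,Be,B}; column 3 has {H,Li,Be,B}, so it must be He.
(r2,c1): row 2 has {H,He,B}; column 1 has {He,Li,B}, so it must be Be.
(r2,c2): row 2 has {H,He,Be,B}; column 2 has {H,He,Be,B}, so it must be Li.
(r3,c1): row 3 has {He,Li,Be,B}; column 1 has {He,Li,Be,B}, so it must be H.

Li B He Be H / Be Li B H He / H Be Li He B / B He H Li Be / He H Be B Li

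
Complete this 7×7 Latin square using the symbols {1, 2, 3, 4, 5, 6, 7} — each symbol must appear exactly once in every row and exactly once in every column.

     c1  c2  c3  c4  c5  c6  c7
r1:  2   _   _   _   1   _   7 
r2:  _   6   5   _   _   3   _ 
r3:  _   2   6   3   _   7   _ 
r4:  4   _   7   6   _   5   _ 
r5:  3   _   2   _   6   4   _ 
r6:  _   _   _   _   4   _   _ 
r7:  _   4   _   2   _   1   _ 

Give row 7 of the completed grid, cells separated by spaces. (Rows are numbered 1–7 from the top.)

5 4 3 2 7 1 6

Cell (r1,c6): row 1 has {1,2,7}; column 6 has {1,3,4,5,7} → 6.
Cell (r3,c5): row 3 has {2,3,6,7}; column 5 has {1,4,6} → 5.
Cell (r6,c6): row 6 has {4}; column 6 has {1,3,4,5,6,7} → 2.
Cell (r7,c3): row 7 has {1,2,4}; column 3 has {2,5,6,7} → 3.
Cell (r7,c5): row 7 has {1,2,3,4}; column 5 has {1,4,5,6} → 7.
Cell (r1,c3): row 1 has {1,2,6,7}; column 3 has {2,3,5,6,7} → 4.
Cell (r1,c4): row 1 has {1,2,4,6,7}; column 4 has {2,3,6} → 5.
Cell (r2,c5): row 2 has {3,5,6}; column 5 has {1,4,5,6,7} → 2.
Cell (r3,c1): row 3 has {2,3,5,6,7}; column 1 has {2,3,4} → 1.
Cell (r3,c7): row 3 has {1,2,3,5,6,7}; column 7 has {7} → 4.
Cell (r4,c5): row 4 has {4,5,6,7}; column 5 has {1,2,4,5,6,7} → 3.
Cell (r6,c3): row 6 has {2,4}; column 3 has {2,3,4,5,6,7} → 1.
Cell (r6,c4): row 6 has {1,2,4}; column 4 has {2,3,5,6} → 7.
Cell (r1,c2): row 1 has {1,2,4,5,6,7}; column 2 has {2,4,6} → 3.
Cell (r2,c1): row 2 has {2,3,5,6}; column 1 has {1,2,3,4} → 7.
Cell (r2,c7): row 2 has {2,3,5,6,7}; column 7 has {4,7} → 1.
Cell (r4,c2): row 4 has {3,4,5,6,7}; column 2 has {2,3,4,6} → 1.
Cell (r4,c7): row 4 has {1,3,4,5,6,7}; column 7 has {1,4,7} → 2.
Cell (r5,c4): row 5 has {2,3,4,6}; column 4 has {2,3,5,6,7} → 1.
Cell (r5,c7): row 5 has {1,2,3,4,6}; column 7 has {1,2,4,7} → 5.
Cell (r6,c2): row 6 has {1,2,4,7}; column 2 has {1,2,3,4,6} → 5.
Cell (r7,c7): row 7 has {1,2,3,4,7}; column 7 has {1,2,4,5,7} → 6.
Cell (r2,c4): row 2 has {1,2,3,5,6,7}; column 4 has {1,2,3,5,6,7} → 4.
Cell (r5,c2): row 5 has {1,2,3,4,5,6}; column 2 has {1,2,3,4,5,6} → 7.
Cell (r6,c1): row 6 has {1,2,4,5,7}; column 1 has {1,2,3,4,7} → 6.
Cell (r6,c7): row 6 has {1,2,4,5,6,7}; column 7 has {1,2,4,5,6,7} → 3.
Cell (r7,c1): row 7 has {1,2,3,4,6,7}; column 1 has {1,2,3,4,6,7} → 5.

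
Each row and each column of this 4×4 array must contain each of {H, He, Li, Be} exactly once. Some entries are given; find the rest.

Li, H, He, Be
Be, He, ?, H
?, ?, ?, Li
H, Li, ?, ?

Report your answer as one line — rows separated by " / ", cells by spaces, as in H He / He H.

row 2 has {H,He,Be}; column 3 has {He} — only Li is left for (r2,c3).
row 3 has {Li}; column 1 has {H,Li,Be} — only He is left for (r3,c1).
row 3 has {He,Li}; column 2 has {H,He,Li} — only Be is left for (r3,c2).
row 3 has {He,Li,Be}; column 3 has {He,Li} — only H is left for (r3,c3).
row 4 has {H,Li}; column 3 has {H,He,Li} — only Be is left for (r4,c3).
row 4 has {H,Li,Be}; column 4 has {H,Li,Be} — only He is left for (r4,c4).

Li H He Be / Be He Li H / He Be H Li / H Li Be He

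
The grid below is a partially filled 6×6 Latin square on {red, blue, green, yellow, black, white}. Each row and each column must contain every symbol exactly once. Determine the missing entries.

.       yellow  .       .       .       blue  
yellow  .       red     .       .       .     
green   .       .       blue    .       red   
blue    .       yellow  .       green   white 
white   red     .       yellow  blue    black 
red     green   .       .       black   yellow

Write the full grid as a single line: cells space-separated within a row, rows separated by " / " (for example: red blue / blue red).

At row 1, column 1: row 1 has {blue,yellow}; column 1 has {red,blue,green,yellow,white}; that leaves black.
At row 2, column 5: row 2 has {red,yellow}; column 5 has {blue,green,black}; that leaves white.
At row 2, column 6: row 2 has {red,yellow,white}; column 6 has {red,blue,yellow,black,white}; that leaves green.
At row 3, column 5: row 3 has {red,blue,green}; column 5 has {blue,green,black,white}; that leaves yellow.
At row 4, column 2: row 4 has {blue,green,yellow,white}; column 2 has {red,green,yellow}; that leaves black.
At row 4, column 4: row 4 has {blue,green,yellow,black,white}; column 4 has {blue,yellow}; that leaves red.
At row 5, column 3: row 5 has {red,blue,yellow,black,white}; column 3 has {red,yellow}; that leaves green.
At row 6, column 4: row 6 has {red,green,yellow,black}; column 4 has {red,blue,yellow}; that leaves white.
At row 1, column 3: row 1 has {blue,yellow,black}; column 3 has {red,green,yellow}; that leaves white.
At row 1, column 4: row 1 has {blue,yellow,black,white}; column 4 has {red,blue,yellow,white}; that leaves green.
At row 1, column 5: row 1 has {blue,green,yellow,black,white}; column 5 has {blue,green,yellow,black,white}; that leaves red.
At row 2, column 2: row 2 has {red,green,yellow,white}; column 2 has {red,green,yellow,black}; that leaves blue.
At row 2, column 4: row 2 has {red,blue,green,yellow,white}; column 4 has {red,blue,green,yellow,white}; that leaves black.
At row 3, column 2: row 3 has {red,blue,green,yellow}; column 2 has {red,blue,green,yellow,black}; that leaves white.
At row 3, column 3: row 3 has {red,blue,green,yellow,white}; column 3 has {red,green,yellow,white}; that leaves black.
At row 6, column 3: row 6 has {red,green,yellow,black,white}; column 3 has {red,green,yellow,black,white}; that leaves blue.

black yellow white green red blue / yellow blue red black white green / green white black blue yellow red / blue black yellow red green white / white red green yellow blue black / red green blue white black yellow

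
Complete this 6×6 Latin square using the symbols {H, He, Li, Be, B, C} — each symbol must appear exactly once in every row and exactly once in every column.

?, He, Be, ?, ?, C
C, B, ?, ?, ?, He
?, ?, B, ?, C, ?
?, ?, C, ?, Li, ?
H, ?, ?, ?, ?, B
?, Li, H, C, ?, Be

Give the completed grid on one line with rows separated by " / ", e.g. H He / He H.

(r2,c3) = Li
(r4,c6) = H
(r5,c3) = He
(r5,c5) = Be
(r2,c5) = H
(r3,c6) = Li
(r4,c2) = Be
(r5,c2) = C
(r5,c4) = Li
(r1,c5) = B
(r2,c4) = Be
(r3,c2) = H
(r3,c4) = He
(r4,c4) = B
(r6,c5) = He
(r1,c1) = Li
(r1,c4) = H
(r3,c1) = Be
(r4,c1) = He
(r6,c1) = B

Li He Be H B C / C B Li Be H He / Be H B He C Li / He Be C B Li H / H C He Li Be B / B Li H C He Be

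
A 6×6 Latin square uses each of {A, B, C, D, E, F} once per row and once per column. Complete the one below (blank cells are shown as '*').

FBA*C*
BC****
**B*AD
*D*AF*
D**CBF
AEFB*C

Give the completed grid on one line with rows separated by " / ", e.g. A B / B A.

F B A D C E / B C D F E A / C F B E A D / E D C A F B / D A E C B F / A E F B D C

(r1,c6) = E
(r2,c6) = A
(r3,c2) = F
(r3,c4) = E
(r4,c6) = B
(r5,c2) = A
(r5,c3) = E
(r6,c5) = D
(r1,c4) = D
(r2,c3) = D
(r2,c4) = F
(r2,c5) = E
(r3,c1) = C
(r4,c1) = E
(r4,c3) = C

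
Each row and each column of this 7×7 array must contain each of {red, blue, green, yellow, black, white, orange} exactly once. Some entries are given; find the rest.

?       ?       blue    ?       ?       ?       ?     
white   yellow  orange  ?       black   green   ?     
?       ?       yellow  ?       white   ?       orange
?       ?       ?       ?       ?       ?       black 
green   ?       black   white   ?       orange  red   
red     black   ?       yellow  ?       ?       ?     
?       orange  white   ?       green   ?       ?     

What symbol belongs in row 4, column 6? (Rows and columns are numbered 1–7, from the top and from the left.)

(r2,c7) = blue
(r5,c2) = blue
(r5,c5) = yellow
(r6,c3) = green
(r6,c7) = white
(r7,c7) = yellow
(r1,c7) = green
(r2,c4) = red
(r4,c3) = red
(r6,c6) = blue
(r6,c5) = orange
(r1,c5) = red
(r4,c5) = blue
(r1,c2) = white
(r4,c2) = green
(r4,c4) = orange
(r1,c4) = black
(r1,c6) = yellow
(r3,c2) = red
(r3,c6) = black
(r4,c1) = yellow
(r4,c6) = white

white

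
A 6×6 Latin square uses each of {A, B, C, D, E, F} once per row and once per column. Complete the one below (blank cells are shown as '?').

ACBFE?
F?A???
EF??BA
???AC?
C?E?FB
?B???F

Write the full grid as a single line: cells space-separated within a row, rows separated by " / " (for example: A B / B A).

A C B F E D / F E A B D C / E F D C B A / B D F A C E / C A E D F B / D B C E A F

Cell (r1,c6): row 1 has {A,B,C,E,F}; column 6 has {A,B,F} → D.
Cell (r2,c5): row 2 has {A,F}; column 5 has {B,C,E,F} → D.
Cell (r4,c6): row 4 has {A,C}; column 6 has {A,B,D,F} → E.
Cell (r5,c4): row 5 has {B,C,E,F}; column 4 has {A,F} → D.
Cell (r6,c1): row 6 has {B,F}; column 1 has {A,C,E,F} → D.
Cell (r6,c3): row 6 has {B,D,F}; column 3 has {A,B,E} → C.
Cell (r6,c4): row 6 has {B,C,D,F}; column 4 has {A,D,F} → E.
Cell (r6,c5): row 6 has {B,C,D,E,F}; column 5 has {B,C,D,E,F} → A.
Cell (r2,c2): row 2 has {A,D,F}; column 2 has {B,C,F} → E.
Cell (r2,c6): row 2 has {A,D,E,F}; column 6 has {A,B,D,E,F} → C.
Cell (r3,c3): row 3 has {A,B,E,F}; column 3 has {A,B,C,E} → D.
Cell (r3,c4): row 3 has {A,B,D,E,F}; column 4 has {A,D,E,F} → C.
Cell (r4,c1): row 4 has {A,C,E}; column 1 has {A,C,D,E,F} → B.
Cell (r4,c2): row 4 has {A,B,C,E}; column 2 has {B,C,E,F} → D.
Cell (r4,c3): row 4 has {A,B,C,D,E}; column 3 has {A,B,C,D,E} → F.
Cell (r5,c2): row 5 has {B,C,D,E,F}; column 2 has {B,C,D,E,F} → A.
Cell (r2,c4): row 2 has {A,C,D,E,F}; column 4 has {A,C,D,E,F} → B.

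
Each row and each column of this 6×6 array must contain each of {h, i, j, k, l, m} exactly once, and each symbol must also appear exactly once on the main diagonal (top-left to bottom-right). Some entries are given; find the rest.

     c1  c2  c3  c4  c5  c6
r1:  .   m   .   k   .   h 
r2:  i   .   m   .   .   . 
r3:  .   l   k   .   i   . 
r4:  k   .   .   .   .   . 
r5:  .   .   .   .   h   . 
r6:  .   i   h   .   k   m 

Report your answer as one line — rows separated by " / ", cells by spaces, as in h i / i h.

(r2,c2) = j
(r2,c5) = l
(r2,c6) = k
(r3,c6) = j
(r4,c2) = h
(r5,c2) = k
(r1,c1) = l
(r1,c5) = j
(r2,c4) = h
(r3,c4) = m
(r4,c4) = i
(r4,c5) = m
(r4,c6) = l
(r5,c6) = i
(r6,c1) = j
(r6,c4) = l
(r1,c3) = i
(r3,c1) = h
(r4,c3) = j
(r5,c1) = m
(r5,c3) = l
(r5,c4) = j

l m i k j h / i j m h l k / h l k m i j / k h j i m l / m k l j h i / j i h l k m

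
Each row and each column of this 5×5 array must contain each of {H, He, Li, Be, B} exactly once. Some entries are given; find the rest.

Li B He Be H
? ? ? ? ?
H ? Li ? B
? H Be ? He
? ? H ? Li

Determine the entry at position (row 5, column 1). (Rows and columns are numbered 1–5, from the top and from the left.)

Cell (r2,c3): row 2 is empty so far; column 3 has {H,He,Li,Be} → B.
Cell (r2,c5): row 2 has {B}; column 5 has {H,He,Li,B} → Be.
Cell (r3,c4): row 3 has {H,Li,B}; column 4 has {Be} → He.
Cell (r4,c1): row 4 has {H,He,Be}; column 1 has {H,Li} → B.
Cell (r4,c4): row 4 has {H,He,Be,B}; column 4 has {He,Be} → Li.
Cell (r5,c4): row 5 has {H,Li}; column 4 has {He,Li,Be} → B.
Cell (r2,c1): row 2 has {Be,B}; column 1 has {H,Li,B} → He.
Cell (r2,c2): row 2 has {He,Be,B}; column 2 has {H,B} → Li.
Cell (r2,c4): row 2 has {He,Li,Be,B}; column 4 has {He,Li,Be,B} → H.
Cell (r3,c2): row 3 has {H,He,Li,B}; column 2 has {H,Li,B} → Be.
Cell (r5,c1): row 5 has {H,Li,B}; column 1 has {H,He,Li,B} → Be.

Be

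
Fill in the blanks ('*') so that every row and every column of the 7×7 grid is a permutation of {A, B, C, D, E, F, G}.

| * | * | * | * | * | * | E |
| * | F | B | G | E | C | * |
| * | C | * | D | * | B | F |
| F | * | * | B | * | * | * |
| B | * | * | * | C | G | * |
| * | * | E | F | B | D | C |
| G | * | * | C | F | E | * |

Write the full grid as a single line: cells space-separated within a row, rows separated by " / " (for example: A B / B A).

(r1,c4) = A
(r1,c6) = F
(r4,c6) = A
(r5,c4) = E
(r6,c1) = A
(r6,c2) = G
(r2,c1) = D
(r2,c7) = A
(r3,c1) = E
(r5,c7) = D
(r7,c7) = B
(r1,c1) = C
(r4,c7) = G
(r5,c2) = A
(r5,c3) = F
(r7,c2) = D
(r7,c3) = A
(r1,c2) = B
(r3,c3) = G
(r3,c5) = A
(r4,c2) = E
(r4,c5) = D
(r1,c3) = D
(r1,c5) = G
(r4,c3) = C

C B D A G F E / D F B G E C A / E C G D A B F / F E C B D A G / B A F E C G D / A G E F B D C / G D A C F E B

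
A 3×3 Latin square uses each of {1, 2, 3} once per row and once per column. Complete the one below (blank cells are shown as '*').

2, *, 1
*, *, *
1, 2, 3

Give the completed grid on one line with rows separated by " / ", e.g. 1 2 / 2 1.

row 1 has {1,2}; column 2 has {2} — only 3 is left for (r1,c2).
row 2 is empty so far; column 1 has {1,2} — only 3 is left for (r2,c1).
row 2 has {3}; column 2 has {2,3} — only 1 is left for (r2,c2).
row 2 has {1,3}; column 3 has {1,3} — only 2 is left for (r2,c3).

2 3 1 / 3 1 2 / 1 2 3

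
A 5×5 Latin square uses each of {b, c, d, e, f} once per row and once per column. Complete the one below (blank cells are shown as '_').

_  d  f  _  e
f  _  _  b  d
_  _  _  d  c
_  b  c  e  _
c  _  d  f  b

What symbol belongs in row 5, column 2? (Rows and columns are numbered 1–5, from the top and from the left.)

e

row 1 has {d,e,f}; column 1 has {c,f} — only b is left for (r1,c1).
row 1 has {b,d,e,f}; column 4 has {b,d,e,f} — only c is left for (r1,c4).
row 2 has {b,d,f}; column 3 has {c,d,f} — only e is left for (r2,c3).
row 3 has {c,d}; column 1 has {b,c,f} — only e is left for (r3,c1).
row 3 has {c,d,e}; column 2 has {b,d} — only f is left for (r3,c2).
row 3 has {c,d,e,f}; column 3 has {c,d,e,f} — only b is left for (r3,c3).
row 4 has {b,c,e}; column 1 has {b,c,e,f} — only d is left for (r4,c1).
row 4 has {b,c,d,e}; column 5 has {b,c,d,e} — only f is left for (r4,c5).
row 5 has {b,c,d,f}; column 2 has {b,d,f} — only e is left for (r5,c2).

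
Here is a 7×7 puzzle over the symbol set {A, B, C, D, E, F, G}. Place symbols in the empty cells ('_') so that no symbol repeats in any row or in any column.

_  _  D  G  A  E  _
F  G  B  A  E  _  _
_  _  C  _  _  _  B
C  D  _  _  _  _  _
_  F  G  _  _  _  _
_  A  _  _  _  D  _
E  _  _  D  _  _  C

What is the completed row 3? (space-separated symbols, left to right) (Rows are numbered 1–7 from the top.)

A E C F D G B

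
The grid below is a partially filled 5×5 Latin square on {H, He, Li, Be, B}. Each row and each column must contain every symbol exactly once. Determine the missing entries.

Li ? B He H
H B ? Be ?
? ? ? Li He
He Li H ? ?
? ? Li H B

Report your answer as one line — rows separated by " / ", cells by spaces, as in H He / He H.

Li Be B He H / H B He Be Li / B H Be Li He / He Li H B Be / Be He Li H B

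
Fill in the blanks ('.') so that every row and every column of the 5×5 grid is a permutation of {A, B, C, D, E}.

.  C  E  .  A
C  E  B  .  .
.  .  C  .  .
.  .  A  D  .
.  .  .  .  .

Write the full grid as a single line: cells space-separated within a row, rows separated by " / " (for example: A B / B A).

D C E B A / C E B A D / A D C E B / E B A D C / B A D C E

(r1,c4) = B
(r2,c4) = A
(r2,c5) = D
(r3,c4) = E
(r3,c5) = B
(r4,c2) = B
(r5,c3) = D
(r5,c4) = C
(r5,c5) = E
(r1,c1) = D
(r3,c1) = A
(r3,c2) = D
(r4,c1) = E
(r4,c5) = C
(r5,c1) = B
(r5,c2) = A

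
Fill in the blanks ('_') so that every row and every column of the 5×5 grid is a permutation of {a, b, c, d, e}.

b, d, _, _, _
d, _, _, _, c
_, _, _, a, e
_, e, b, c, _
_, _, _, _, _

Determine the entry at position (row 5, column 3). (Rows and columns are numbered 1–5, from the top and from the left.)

(r1,c4): row 1 has {b,d}; column 4 has {a,c}, so it must be e.
(r1,c5): row 1 has {b,d,e}; column 5 has {c,e}, so it must be a.
(r2,c4): row 2 has {c,d}; column 4 has {a,c,e}, so it must be b.
(r3,c1): row 3 has {a,e}; column 1 has {b,d}, so it must be c.
(r3,c2): row 3 has {a,c,e}; column 2 has {d,e}, so it must be b.
(r3,c3): row 3 has {a,b,c,e}; column 3 has {b}, so it must be d.
(r4,c1): row 4 has {b,c,e}; column 1 has {b,c,d}, so it must be a.
(r4,c5): row 4 has {a,b,c,e}; column 5 has {a,c,e}, so it must be d.
(r5,c1): row 5 is empty so far; column 1 has {a,b,c,d}, so it must be e.
(r5,c4): row 5 has {e}; column 4 has {a,b,c,e}, so it must be d.
(r5,c5): row 5 has {d,e}; column 5 has {a,c,d,e}, so it must be b.
(r1,c3): row 1 has {a,b,d,e}; column 3 has {b,d}, so it must be c.
(r2,c2): row 2 has {b,c,d}; column 2 has {b,d,e}, so it must be a.
(r2,c3): row 2 has {a,b,c,d}; column 3 has {b,c,d}, so it must be e.
(r5,c2): row 5 has {b,d,e}; column 2 has {a,b,d,e}, so it must be c.
(r5,c3): row 5 has {b,c,d,e}; column 3 has {b,c,d,e}, so it must be a.

a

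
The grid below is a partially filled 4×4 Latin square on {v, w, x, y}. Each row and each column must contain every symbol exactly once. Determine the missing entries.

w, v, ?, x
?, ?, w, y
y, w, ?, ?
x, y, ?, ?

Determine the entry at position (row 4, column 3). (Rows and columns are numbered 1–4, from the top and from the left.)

At row 1, column 3: row 1 has {v,w,x}; column 3 has {w}; that leaves y.
At row 2, column 1: row 2 has {w,y}; column 1 has {w,x,y}; that leaves v.
At row 2, column 2: row 2 has {v,w,y}; column 2 has {v,w,y}; that leaves x.
At row 3, column 4: row 3 has {w,y}; column 4 has {x,y}; that leaves v.
At row 4, column 3: row 4 has {x,y}; column 3 has {w,y}; that leaves v.

v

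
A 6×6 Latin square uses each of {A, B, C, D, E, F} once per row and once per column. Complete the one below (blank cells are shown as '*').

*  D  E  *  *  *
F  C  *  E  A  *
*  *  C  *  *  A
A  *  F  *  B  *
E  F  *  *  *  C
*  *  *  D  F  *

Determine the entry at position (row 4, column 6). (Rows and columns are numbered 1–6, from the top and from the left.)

(r1,c5) = C
(r4,c2) = E
(r4,c4) = C
(r4,c6) = D

D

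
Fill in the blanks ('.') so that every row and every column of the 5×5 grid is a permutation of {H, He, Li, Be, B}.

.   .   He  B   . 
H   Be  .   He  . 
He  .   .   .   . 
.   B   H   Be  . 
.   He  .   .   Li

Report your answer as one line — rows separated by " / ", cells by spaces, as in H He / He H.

Be Li He B H / H Be Li He B / He H B Li Be / Li B H Be He / B He Be H Li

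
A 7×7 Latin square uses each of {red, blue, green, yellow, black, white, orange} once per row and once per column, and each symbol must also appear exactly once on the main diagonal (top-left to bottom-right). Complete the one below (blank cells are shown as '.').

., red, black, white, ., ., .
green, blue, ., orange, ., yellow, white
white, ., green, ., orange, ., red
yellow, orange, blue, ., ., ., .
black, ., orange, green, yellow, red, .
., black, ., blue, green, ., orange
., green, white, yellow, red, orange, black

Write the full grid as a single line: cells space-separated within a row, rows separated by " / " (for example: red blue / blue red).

(r1,c1) = orange
(r1,c5) = blue
(r1,c6) = green
(r1,c7) = yellow
(r2,c3) = red
(r2,c5) = black
(r3,c2) = yellow
(r3,c4) = black
(r3,c6) = blue
(r4,c4) = red
(r4,c5) = white
(r4,c6) = black
(r4,c7) = green
(r5,c2) = white
(r5,c7) = blue
(r6,c1) = red
(r6,c3) = yellow
(r6,c6) = white
(r7,c1) = blue

orange red black white blue green yellow / green blue red orange black yellow white / white yellow green black orange blue red / yellow orange blue red white black green / black white orange green yellow red blue / red black yellow blue green white orange / blue green white yellow red orange black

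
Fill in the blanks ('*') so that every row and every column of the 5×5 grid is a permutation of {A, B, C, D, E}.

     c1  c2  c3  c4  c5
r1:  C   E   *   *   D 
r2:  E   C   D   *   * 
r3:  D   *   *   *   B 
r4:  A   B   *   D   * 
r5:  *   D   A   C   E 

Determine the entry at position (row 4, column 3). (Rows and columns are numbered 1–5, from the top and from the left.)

E

(r1,c3) = B
(r1,c4) = A
(r2,c4) = B
(r2,c5) = A
(r3,c2) = A
(r3,c4) = E
(r4,c5) = C
(r5,c1) = B
(r3,c3) = C
(r4,c3) = E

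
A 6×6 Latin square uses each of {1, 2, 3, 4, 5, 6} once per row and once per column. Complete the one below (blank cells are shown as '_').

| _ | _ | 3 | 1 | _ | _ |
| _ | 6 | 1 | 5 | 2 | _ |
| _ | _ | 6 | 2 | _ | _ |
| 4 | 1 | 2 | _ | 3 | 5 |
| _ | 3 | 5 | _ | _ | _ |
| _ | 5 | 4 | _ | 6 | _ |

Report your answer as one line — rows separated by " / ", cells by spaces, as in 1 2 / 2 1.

5 2 3 1 4 6 / 3 6 1 5 2 4 / 1 4 6 2 5 3 / 4 1 2 6 3 5 / 6 3 5 4 1 2 / 2 5 4 3 6 1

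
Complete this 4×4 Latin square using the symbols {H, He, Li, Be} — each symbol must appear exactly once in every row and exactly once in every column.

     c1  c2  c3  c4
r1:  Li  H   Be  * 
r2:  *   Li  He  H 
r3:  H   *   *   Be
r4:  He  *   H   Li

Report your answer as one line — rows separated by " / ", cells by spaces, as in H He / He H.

Li H Be He / Be Li He H / H He Li Be / He Be H Li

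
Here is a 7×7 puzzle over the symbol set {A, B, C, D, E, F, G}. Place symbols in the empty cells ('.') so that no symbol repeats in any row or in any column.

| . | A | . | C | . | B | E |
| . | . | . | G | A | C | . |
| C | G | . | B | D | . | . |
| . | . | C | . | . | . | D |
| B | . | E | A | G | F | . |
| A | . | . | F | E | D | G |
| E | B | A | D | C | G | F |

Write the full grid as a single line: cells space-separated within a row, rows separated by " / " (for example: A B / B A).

D A G C F B E / F E D G A C B / C G F B D E A / G F C E B A D / B D E A G F C / A C B F E D G / E B A D C G F

At row 1, column 5: row 1 has {A,B,C,E}; column 5 has {A,C,D,E,G}; that leaves F.
At row 2, column 7: row 2 has {A,C,G}; column 7 has {D,E,F,G}; that leaves B.
At row 3, column 3: row 3 has {B,C,D,G}; column 3 has {A,C,E}; that leaves F.
At row 3, column 7: row 3 has {B,C,D,F,G}; column 7 has {B,D,E,F,G}; that leaves A.
At row 4, column 4: row 4 has {C,D}; column 4 has {A,B,C,D,F,G}; that leaves E.
At row 4, column 5: row 4 has {C,D,E}; column 5 has {A,C,D,E,F,G}; that leaves B.
At row 4, column 6: row 4 has {B,C,D,E}; column 6 has {B,C,D,F,G}; that leaves A.
At row 5, column 7: row 5 has {A,B,E,F,G}; column 7 has {A,B,D,E,F,G}; that leaves C.
At row 6, column 2: row 6 has {A,D,E,F,G}; column 2 has {A,B,G}; that leaves C.
At row 6, column 3: row 6 has {A,C,D,E,F,G}; column 3 has {A,C,E,F}; that leaves B.
At row 2, column 3: row 2 has {A,B,C,G}; column 3 has {A,B,C,E,F}; that leaves D.
At row 3, column 6: row 3 has {A,B,C,D,F,G}; column 6 has {A,B,C,D,F,G}; that leaves E.
At row 4, column 2: row 4 has {A,B,C,D,E}; column 2 has {A,B,C,G}; that leaves F.
At row 5, column 2: row 5 has {A,B,C,E,F,G}; column 2 has {A,B,C,F,G}; that leaves D.
At row 1, column 3: row 1 has {A,B,C,E,F}; column 3 has {A,B,C,D,E,F}; that leaves G.
At row 2, column 1: row 2 has {A,B,C,D,G}; column 1 has {A,B,C,E}; that leaves F.
At row 2, column 2: row 2 has {A,B,C,D,F,G}; column 2 has {A,B,C,D,F,G}; that leaves E.
At row 4, column 1: row 4 has {A,B,C,D,E,F}; column 1 has {A,B,C,E,F}; that leaves G.
At row 1, column 1: row 1 has {A,B,C,E,F,G}; column 1 has {A,B,C,E,F,G}; that leaves D.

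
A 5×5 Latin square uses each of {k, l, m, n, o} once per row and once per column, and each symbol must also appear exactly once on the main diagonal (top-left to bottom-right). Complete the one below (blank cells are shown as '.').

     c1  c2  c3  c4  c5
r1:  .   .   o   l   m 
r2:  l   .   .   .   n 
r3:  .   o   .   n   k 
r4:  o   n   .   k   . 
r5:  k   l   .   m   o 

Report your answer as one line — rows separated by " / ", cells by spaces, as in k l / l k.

n k o l m / l m k o n / m o l n k / o n m k l / k l n m o

Cell (r1,c1): row 1 has {l,m,o}; column 1 has {k,l,o}; the diagonal has {k,o} → n.
Cell (r1,c2): row 1 has {l,m,n,o}; column 2 has {l,n,o} → k.
Cell (r2,c2): row 2 has {l,n}; column 2 has {k,l,n,o}; the diagonal has {k,n,o} → m.
Cell (r2,c3): row 2 has {l,m,n}; column 3 has {o} → k.
Cell (r2,c4): row 2 has {k,l,m,n}; column 4 has {k,l,m,n} → o.
Cell (r3,c1): row 3 has {k,n,o}; column 1 has {k,l,n,o} → m.
Cell (r3,c3): row 3 has {k,m,n,o}; column 3 has {k,o}; the diagonal has {k,m,n,o} → l.
Cell (r4,c3): row 4 has {k,n,o}; column 3 has {k,l,o} → m.
Cell (r4,c5): row 4 has {k,m,n,o}; column 5 has {k,m,n,o} → l.
Cell (r5,c3): row 5 has {k,l,m,o}; column 3 has {k,l,m,o} → n.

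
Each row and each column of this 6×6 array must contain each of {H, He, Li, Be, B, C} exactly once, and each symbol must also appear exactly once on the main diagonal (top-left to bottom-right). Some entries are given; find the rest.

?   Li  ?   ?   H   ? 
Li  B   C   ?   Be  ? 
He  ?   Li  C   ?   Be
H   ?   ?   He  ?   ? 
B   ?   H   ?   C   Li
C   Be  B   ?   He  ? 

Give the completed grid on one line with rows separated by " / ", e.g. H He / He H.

Be Li He B H C / Li B C H Be He / He H Li C B Be / H C Be He Li B / B He H Be C Li / C Be B Li He H

At row 1, column 1: row 1 has {H,Li}; column 1 has {H,He,Li,B,C}; the diagonal has {He,Li,B,C}; that leaves Be.
At row 1, column 3: row 1 has {H,Li,Be}; column 3 has {H,Li,B,C}; that leaves He.
At row 1, column 4: row 1 has {H,He,Li,Be}; column 4 has {He,C}; that leaves B.
At row 1, column 6: row 1 has {H,He,Li,Be,B}; column 6 has {Li,Be}; that leaves C.
At row 2, column 4: row 2 has {Li,Be,B,C}; column 4 has {He,B,C}; that leaves H.
At row 2, column 6: row 2 has {H,Li,Be,B,C}; column 6 has {Li,Be,C}; that leaves He.
At row 3, column 2: row 3 has {He,Li,Be,C}; column 2 has {Li,Be,B}; that leaves H.
At row 3, column 5: row 3 has {H,He,Li,Be,C}; column 5 has {H,He,Be,C}; that leaves B.
At row 4, column 2: row 4 has {H,He}; column 2 has {H,Li,Be,B}; that leaves C.
At row 4, column 3: row 4 has {H,He,C}; column 3 has {H,He,Li,B,C}; that leaves Be.
At row 4, column 5: row 4 has {H,He,Be,C}; column 5 has {H,He,Be,B,C}; that leaves Li.
At row 4, column 6: row 4 has {H,He,Li,Be,C}; column 6 has {He,Li,Be,C}; that leaves B.
At row 5, column 2: row 5 has {H,Li,B,C}; column 2 has {H,Li,Be,B,C}; that leaves He.
At row 5, column 4: row 5 has {H,He,Li,B,C}; column 4 has {H,He,B,C}; that leaves Be.
At row 6, column 4: row 6 has {He,Be,B,C}; column 4 has {H,He,Be,B,C}; that leaves Li.
At row 6, column 6: row 6 has {He,Li,Be,B,C}; column 6 has {He,Li,Be,B,C}; the diagonal has {He,Li,Be,B,C}; that leaves H.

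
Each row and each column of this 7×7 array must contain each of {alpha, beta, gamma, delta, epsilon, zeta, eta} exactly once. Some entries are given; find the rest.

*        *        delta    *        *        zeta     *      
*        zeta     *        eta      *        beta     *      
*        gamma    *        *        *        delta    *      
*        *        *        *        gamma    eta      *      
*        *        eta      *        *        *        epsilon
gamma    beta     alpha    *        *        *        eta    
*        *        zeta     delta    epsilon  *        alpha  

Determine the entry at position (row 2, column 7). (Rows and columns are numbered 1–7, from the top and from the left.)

delta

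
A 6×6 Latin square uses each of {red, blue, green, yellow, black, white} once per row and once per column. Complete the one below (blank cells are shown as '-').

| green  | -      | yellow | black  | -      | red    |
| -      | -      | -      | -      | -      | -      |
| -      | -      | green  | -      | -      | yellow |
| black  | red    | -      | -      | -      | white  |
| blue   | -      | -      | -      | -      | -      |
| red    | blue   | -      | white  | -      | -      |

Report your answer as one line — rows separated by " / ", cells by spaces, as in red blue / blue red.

green white yellow black blue red / yellow green white red black blue / white black green blue red yellow / black red blue yellow green white / blue yellow red green white black / red blue black white yellow green

Cell (r1,c2): row 1 has {red,green,yellow,black}; column 2 has {red,blue} → white.
Cell (r1,c5): row 1 has {red,green,yellow,black,white}; column 5 is empty so far → blue.
Cell (r3,c1): row 3 has {green,yellow}; column 1 has {red,blue,green,black} → white.
Cell (r3,c2): row 3 has {green,yellow,white}; column 2 has {red,blue,white} → black.
Cell (r3,c5): row 3 has {green,yellow,black,white}; column 5 has {blue} → red.
Cell (r4,c3): row 4 has {red,black,white}; column 3 has {green,yellow} → blue.
Cell (r6,c3): row 6 has {red,blue,white}; column 3 has {blue,green,yellow} → black.
Cell (r6,c6): row 6 has {red,blue,black,white}; column 6 has {red,yellow,white} → green.
Cell (r2,c1): row 2 is empty so far; column 1 has {red,blue,green,black,white} → yellow.
Cell (r2,c2): row 2 has {yellow}; column 2 has {red,blue,black,white} → green.
Cell (r3,c4): row 3 has {red,green,yellow,black,white}; column 4 has {black,white} → blue.
Cell (r5,c2): row 5 has {blue}; column 2 has {red,blue,green,black,white} → yellow.
Cell (r5,c6): row 5 has {blue,yellow}; column 6 has {red,green,yellow,white} → black.
Cell (r6,c5): row 6 has {red,blue,green,black,white}; column 5 has {red,blue} → yellow.
Cell (r2,c4): row 2 has {green,yellow}; column 4 has {blue,black,white} → red.
Cell (r2,c6): row 2 has {red,green,yellow}; column 6 has {red,green,yellow,black,white} → blue.
Cell (r4,c5): row 4 has {red,blue,black,white}; column 5 has {red,blue,yellow} → green.
Cell (r5,c4): row 5 has {blue,yellow,black}; column 4 has {red,blue,black,white} → green.
Cell (r5,c5): row 5 has {blue,green,yellow,black}; column 5 has {red,blue,green,yellow} → white.
Cell (r2,c3): row 2 has {red,blue,green,yellow}; column 3 has {blue,green,yellow,black} → white.
Cell (r2,c5): row 2 has {red,blue,green,yellow,white}; column 5 has {red,blue,green,yellow,white} → black.
Cell (r4,c4): row 4 has {red,blue,green,black,white}; column 4 has {red,blue,green,black,white} → yellow.
Cell (r5,c3): row 5 has {blue,green,yellow,black,white}; column 3 has {blue,green,yellow,black,white} → red.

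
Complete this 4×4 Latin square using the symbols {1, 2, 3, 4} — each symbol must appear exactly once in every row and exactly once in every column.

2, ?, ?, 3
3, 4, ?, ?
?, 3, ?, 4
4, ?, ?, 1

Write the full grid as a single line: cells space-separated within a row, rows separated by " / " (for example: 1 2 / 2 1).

(r1,c2) = 1
(r1,c3) = 4
(r2,c4) = 2
(r3,c1) = 1
(r3,c3) = 2
(r4,c2) = 2
(r4,c3) = 3
(r2,c3) = 1

2 1 4 3 / 3 4 1 2 / 1 3 2 4 / 4 2 3 1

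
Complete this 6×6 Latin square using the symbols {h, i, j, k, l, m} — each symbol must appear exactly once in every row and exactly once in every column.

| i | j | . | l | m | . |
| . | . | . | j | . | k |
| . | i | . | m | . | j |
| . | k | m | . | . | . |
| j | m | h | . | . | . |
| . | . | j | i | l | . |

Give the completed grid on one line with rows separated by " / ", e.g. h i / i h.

i j k l m h / m l i j h k / h i l m k j / l k m h j i / j m h k i l / k h j i l m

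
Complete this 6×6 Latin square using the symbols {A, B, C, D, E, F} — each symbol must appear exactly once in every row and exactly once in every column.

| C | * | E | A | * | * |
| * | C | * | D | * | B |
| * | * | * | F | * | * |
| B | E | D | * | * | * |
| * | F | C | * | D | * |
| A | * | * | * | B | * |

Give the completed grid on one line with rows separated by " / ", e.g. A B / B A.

row 1 has {A,C,E}; column 5 has {B,D} — only F is left for (r1,c5).
row 1 has {A,C,E,F}; column 6 has {B} — only D is left for (r1,c6).
row 4 has {B,D,E}; column 4 has {A,D,F} — only C is left for (r4,c4).
row 4 has {B,C,D,E}; column 5 has {B,D,F} — only A is left for (r4,c5).
row 4 has {A,B,C,D,E}; column 6 has {B,D} — only F is left for (r4,c6).
row 5 has {C,D,F}; column 1 has {A,B,C} — only E is left for (r5,c1).
row 5 has {C,D,E,F}; column 4 has {A,C,D,F} — only B is left for (r5,c4).
row 5 has {B,C,D,E,F}; column 6 has {B,D,F} — only A is left for (r5,c6).
row 6 has {A,B}; column 2 has {C,E,F} — only D is left for (r6,c2).
row 6 has {A,B,D}; column 3 has {C,D,E} — only F is left for (r6,c3).
row 6 has {A,B,D,F}; column 4 has {A,B,C,D,F} — only E is left for (r6,c4).
row 6 has {A,B,D,E,F}; column 6 has {A,B,D,F} — only C is left for (r6,c6).
row 1 has {A,C,D,E,F}; column 2 has {C,D,E,F} — only B is left for (r1,c2).
row 2 has {B,C,D}; column 1 has {A,B,C,E} — only F is left for (r2,c1).
row 2 has {B,C,D,F}; column 3 has {C,D,E,F} — only A is left for (r2,c3).
row 2 has {A,B,C,D,F}; column 5 has {A,B,D,F} — only E is left for (r2,c5).
row 3 has {F}; column 1 has {A,B,C,E,F} — only D is left for (r3,c1).
row 3 has {D,F}; column 2 has {B,C,D,E,F} — only A is left for (r3,c2).
row 3 has {A,D,F}; column 3 has {A,C,D,E,F} — only B is left for (r3,c3).
row 3 has {A,B,D,F}; column 5 has {A,B,D,E,F} — only C is left for (r3,c5).
row 3 has {A,B,C,D,F}; column 6 has {A,B,C,D,F} — only E is left for (r3,c6).

C B E A F D / F C A D E B / D A B F C E / B E D C A F / E F C B D A / A D F E B C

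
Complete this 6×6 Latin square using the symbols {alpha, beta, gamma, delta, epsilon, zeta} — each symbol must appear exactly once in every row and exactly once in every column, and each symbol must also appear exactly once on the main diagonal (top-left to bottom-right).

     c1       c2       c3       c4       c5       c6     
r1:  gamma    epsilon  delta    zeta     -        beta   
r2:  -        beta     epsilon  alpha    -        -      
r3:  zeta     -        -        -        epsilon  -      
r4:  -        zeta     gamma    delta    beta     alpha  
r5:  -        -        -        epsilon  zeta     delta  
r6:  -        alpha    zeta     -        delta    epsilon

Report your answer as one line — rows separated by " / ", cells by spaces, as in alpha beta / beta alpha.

gamma epsilon delta zeta alpha beta / delta beta epsilon alpha gamma zeta / zeta delta alpha beta epsilon gamma / epsilon zeta gamma delta beta alpha / alpha gamma beta epsilon zeta delta / beta alpha zeta gamma delta epsilon

(r1,c5) = alpha
(r2,c1) = delta
(r2,c5) = gamma
(r2,c6) = zeta
(r3,c3) = alpha
(r3,c6) = gamma
(r4,c1) = epsilon
(r5,c2) = gamma
(r5,c3) = beta
(r6,c1) = beta
(r6,c4) = gamma
(r3,c2) = delta
(r3,c4) = beta
(r5,c1) = alpha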